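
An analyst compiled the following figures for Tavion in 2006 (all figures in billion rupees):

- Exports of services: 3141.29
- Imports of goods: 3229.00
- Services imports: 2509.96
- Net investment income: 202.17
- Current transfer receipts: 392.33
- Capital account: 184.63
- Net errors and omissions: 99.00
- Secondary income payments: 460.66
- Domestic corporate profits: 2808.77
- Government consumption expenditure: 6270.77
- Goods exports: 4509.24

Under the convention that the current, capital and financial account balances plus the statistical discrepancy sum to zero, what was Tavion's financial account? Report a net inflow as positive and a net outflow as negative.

Goods balance = 4509.24 - 3229.00 = 1280.24
Services balance = 3141.29 - 2509.96 = 631.33
Trade balance (goods + services) = 1280.24 + 631.33 = 1911.57
Net primary income = 202.17
Net secondary income = 392.33 - 460.66 = -68.33
Current account = 1911.57 + 202.17 + (-68.33) = 2045.41
Financial account = -(2045.41 + 184.63 + 99.00) = -2329.04

-2329.04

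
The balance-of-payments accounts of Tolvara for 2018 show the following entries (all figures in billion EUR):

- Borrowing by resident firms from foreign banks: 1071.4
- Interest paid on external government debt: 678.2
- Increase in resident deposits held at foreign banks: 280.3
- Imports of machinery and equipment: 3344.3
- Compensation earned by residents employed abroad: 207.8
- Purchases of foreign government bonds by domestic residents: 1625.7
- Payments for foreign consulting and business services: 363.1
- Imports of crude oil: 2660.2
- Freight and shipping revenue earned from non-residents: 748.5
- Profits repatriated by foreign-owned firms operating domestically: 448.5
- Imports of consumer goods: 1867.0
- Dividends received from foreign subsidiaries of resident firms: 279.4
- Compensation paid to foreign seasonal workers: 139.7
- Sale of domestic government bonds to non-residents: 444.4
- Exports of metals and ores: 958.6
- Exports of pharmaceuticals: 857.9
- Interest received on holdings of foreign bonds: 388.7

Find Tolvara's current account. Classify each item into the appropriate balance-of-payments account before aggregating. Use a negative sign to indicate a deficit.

-6060.1

Goods: -1867.0 - 3344.3 + 958.6 - 2660.2 + 857.9 = -6055.0
Services: -363.1 + 748.5 = 385.4
Primary income: -678.2 + 207.8 - 139.7 + 279.4 - 448.5 + 388.7 = -390.5
Current account = (-6055.0) + 385.4 + (-390.5) = -6060.1
(Excluded from the current account — financial account: borrowing by resident firms from foreign banks 1071.4, increase in resident deposits held at foreign banks 280.3, purchases of foreign government bonds by domestic residents 1625.7, sale of domestic government bonds to non-residents 444.4.)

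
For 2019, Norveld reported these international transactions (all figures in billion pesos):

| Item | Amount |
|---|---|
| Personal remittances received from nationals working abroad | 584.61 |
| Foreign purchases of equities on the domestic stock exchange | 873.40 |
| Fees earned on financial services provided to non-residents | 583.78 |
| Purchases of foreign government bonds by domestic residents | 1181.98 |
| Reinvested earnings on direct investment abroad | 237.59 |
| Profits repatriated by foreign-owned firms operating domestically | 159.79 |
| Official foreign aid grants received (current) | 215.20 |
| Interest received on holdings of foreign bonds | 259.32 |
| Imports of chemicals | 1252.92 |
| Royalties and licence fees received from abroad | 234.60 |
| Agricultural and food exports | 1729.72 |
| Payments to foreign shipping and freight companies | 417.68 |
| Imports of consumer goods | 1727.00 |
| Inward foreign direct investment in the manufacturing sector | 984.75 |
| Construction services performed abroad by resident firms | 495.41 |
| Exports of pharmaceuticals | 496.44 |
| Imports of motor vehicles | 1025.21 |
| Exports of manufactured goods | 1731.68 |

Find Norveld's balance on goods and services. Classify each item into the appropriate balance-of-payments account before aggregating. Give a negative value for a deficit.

Goods: -1025.21 + 496.44 - 1727.00 + 1731.68 + 1729.72 - 1252.92 = -47.29
Services: 583.78 - 417.68 + 495.41 + 234.60 = 896.11
Trade balance = -47.29 + 896.11 = 848.82
(Excluded from the trade balance — secondary income: personal remittances received from nationals working abroad 584.61, official foreign aid grants received (current) 215.20; financial account: foreign purchases of equities on the domestic stock exchange 873.40, purchases of foreign government bonds by domestic residents 1181.98, inward foreign direct investment in the manufacturing sector 984.75; primary income: reinvested earnings on direct investment abroad 237.59, profits repatriated by foreign-owned firms operating domestically 159.79, interest received on holdings of foreign bonds 259.32.)

848.82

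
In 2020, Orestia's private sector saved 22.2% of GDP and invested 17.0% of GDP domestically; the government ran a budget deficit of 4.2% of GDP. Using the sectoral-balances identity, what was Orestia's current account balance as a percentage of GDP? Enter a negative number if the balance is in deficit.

1.0

By the sectoral-balances identity, CA = (S_private - I) + (T - G).
Private balance = 22.2 - 17.0 = 5.2
Government balance (T - G) = -4.2
CA = 5.2 + (-4.2) = 1.0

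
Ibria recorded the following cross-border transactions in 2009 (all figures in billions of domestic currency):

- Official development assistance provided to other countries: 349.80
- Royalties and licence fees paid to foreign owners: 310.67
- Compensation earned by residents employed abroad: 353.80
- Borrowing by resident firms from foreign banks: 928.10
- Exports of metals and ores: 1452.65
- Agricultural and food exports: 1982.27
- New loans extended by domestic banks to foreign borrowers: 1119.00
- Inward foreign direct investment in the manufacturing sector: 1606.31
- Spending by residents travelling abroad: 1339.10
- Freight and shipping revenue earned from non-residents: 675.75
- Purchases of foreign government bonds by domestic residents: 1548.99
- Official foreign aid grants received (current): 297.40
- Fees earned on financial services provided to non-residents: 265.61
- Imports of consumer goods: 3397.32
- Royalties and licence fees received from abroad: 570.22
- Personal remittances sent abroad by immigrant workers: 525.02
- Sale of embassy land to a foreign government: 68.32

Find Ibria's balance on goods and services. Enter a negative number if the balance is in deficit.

-100.59

Goods: 1452.65 - 3397.32 + 1982.27 = 37.60
Services: 570.22 + 265.61 - 1339.10 - 310.67 + 675.75 = -138.19
Trade balance = 37.60 + (-138.19) = -100.59
(Excluded from the trade balance — secondary income: official development assistance provided to other countries 349.80, official foreign aid grants received (current) 297.40, personal remittances sent abroad by immigrant workers 525.02; primary income: compensation earned by residents employed abroad 353.80; financial account: borrowing by resident firms from foreign banks 928.10, new loans extended by domestic banks to foreign borrowers 1119.00, inward foreign direct investment in the manufacturing sector 1606.31, purchases of foreign government bonds by domestic residents 1548.99; capital account: sale of embassy land to a foreign government 68.32.)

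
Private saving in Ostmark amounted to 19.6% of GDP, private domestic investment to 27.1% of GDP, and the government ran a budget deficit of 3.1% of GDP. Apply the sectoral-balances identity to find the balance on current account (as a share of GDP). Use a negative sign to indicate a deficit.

By the sectoral-balances identity, CA = (S_private - I) + (T - G).
Private balance = 19.6 - 27.1 = -7.5
Government balance (T - G) = -3.1
CA = -7.5 + (-3.1) = -10.6

-10.6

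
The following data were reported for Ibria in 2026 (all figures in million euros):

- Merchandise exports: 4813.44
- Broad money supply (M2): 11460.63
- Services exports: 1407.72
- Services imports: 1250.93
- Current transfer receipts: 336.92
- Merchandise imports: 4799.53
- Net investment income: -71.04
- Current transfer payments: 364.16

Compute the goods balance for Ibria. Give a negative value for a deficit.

13.91

Goods balance = 4813.44 - 4799.53 = 13.91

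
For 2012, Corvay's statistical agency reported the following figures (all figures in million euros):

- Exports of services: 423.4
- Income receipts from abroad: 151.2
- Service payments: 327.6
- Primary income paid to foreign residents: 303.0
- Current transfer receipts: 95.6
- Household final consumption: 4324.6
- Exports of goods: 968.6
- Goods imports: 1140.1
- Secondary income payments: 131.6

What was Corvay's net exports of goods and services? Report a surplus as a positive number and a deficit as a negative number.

Goods balance = 968.6 - 1140.1 = -171.5
Services balance = 423.4 - 327.6 = 95.8
Trade balance (goods + services) = -171.5 + 95.8 = -75.7

-75.7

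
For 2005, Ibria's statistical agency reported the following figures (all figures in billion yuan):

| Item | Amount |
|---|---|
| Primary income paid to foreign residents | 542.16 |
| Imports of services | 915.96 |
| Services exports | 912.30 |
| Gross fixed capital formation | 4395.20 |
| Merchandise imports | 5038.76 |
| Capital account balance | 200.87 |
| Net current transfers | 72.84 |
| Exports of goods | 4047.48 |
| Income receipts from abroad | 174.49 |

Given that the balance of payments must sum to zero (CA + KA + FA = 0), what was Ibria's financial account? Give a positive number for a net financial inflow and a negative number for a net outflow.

Goods balance = 4047.48 - 5038.76 = -991.28
Services balance = 912.30 - 915.96 = -3.66
Trade balance (goods + services) = -991.28 + (-3.66) = -994.94
Net primary income = 174.49 - 542.16 = -367.67
Net secondary income = 72.84
Current account = -994.94 + (-367.67) + 72.84 = -1289.77
Financial account = -(-1289.77 + 200.87) = 1088.90

1088.90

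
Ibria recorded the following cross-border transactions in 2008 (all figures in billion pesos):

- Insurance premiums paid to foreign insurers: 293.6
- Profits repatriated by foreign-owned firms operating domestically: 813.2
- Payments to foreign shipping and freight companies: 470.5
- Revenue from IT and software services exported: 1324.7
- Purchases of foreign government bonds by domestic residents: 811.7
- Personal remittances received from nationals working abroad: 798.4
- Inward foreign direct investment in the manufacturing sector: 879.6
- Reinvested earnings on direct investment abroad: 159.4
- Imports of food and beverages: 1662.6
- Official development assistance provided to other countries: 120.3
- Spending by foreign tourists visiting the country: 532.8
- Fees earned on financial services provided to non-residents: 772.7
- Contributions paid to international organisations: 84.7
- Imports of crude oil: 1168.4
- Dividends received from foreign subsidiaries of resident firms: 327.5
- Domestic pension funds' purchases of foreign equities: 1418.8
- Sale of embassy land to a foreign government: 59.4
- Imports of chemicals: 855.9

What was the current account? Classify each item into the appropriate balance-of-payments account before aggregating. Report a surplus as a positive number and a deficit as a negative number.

Goods: -1168.4 - 1662.6 - 855.9 = -3686.9
Services: 772.7 + 532.8 - 293.6 - 470.5 + 1324.7 = 1866.1
Primary income: 159.4 - 813.2 + 327.5 = -326.3
Secondary income: -84.7 + 798.4 - 120.3 = 593.4
Current account = (-3686.9) + 1866.1 + (-326.3) + 593.4 = -1553.7
(Excluded from the current account — financial account: purchases of foreign government bonds by domestic residents 811.7, inward foreign direct investment in the manufacturing sector 879.6, domestic pension funds' purchases of foreign equities 1418.8; capital account: sale of embassy land to a foreign government 59.4.)

-1553.7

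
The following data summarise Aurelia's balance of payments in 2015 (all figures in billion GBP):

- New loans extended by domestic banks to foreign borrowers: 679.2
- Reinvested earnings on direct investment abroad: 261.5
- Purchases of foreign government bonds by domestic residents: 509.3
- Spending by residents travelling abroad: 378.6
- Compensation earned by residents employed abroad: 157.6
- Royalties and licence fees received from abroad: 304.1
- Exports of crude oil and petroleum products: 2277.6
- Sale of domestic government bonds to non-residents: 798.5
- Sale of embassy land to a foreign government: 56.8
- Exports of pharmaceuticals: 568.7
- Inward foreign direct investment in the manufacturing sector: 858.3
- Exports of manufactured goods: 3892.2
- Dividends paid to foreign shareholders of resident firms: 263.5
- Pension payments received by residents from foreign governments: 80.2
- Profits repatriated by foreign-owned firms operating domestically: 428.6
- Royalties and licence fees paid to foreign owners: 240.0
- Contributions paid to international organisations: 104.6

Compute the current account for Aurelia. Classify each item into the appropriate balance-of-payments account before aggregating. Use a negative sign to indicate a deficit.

6126.6

Goods: 2277.6 + 3892.2 + 568.7 = 6738.5
Services: 304.1 - 240.0 - 378.6 = -314.5
Primary income: -263.5 + 261.5 - 428.6 + 157.6 = -273.0
Secondary income: 80.2 - 104.6 = -24.4
Current account = 6738.5 + (-314.5) + (-273.0) + (-24.4) = 6126.6
(Excluded from the current account — financial account: new loans extended by domestic banks to foreign borrowers 679.2, purchases of foreign government bonds by domestic residents 509.3, sale of domestic government bonds to non-residents 798.5, inward foreign direct investment in the manufacturing sector 858.3; capital account: sale of embassy land to a foreign government 56.8.)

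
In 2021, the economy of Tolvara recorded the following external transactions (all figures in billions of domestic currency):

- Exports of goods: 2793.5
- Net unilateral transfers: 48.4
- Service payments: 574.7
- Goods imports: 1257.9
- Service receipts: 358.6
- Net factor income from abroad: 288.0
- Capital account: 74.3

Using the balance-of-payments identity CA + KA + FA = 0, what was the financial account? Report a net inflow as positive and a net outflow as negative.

-1730.2

Goods balance = 2793.5 - 1257.9 = 1535.6
Services balance = 358.6 - 574.7 = -216.1
Trade balance (goods + services) = 1535.6 + (-216.1) = 1319.5
Net primary income = 288.0
Net secondary income = 48.4
Current account = 1319.5 + 288.0 + 48.4 = 1655.9
Financial account = -(1655.9 + 74.3) = -1730.2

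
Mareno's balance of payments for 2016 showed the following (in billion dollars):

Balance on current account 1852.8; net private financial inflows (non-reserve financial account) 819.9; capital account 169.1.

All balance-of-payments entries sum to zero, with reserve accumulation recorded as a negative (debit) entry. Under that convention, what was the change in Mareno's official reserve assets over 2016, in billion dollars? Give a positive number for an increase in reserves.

2841.8

Official reserve transactions balance = -(1852.8 + 169.1 + 819.9) = -2841.8
An accumulation of reserves is recorded as a debit (negative entry), so the change in the stock of reserves is the negative of that balance.
Change in official reserves = -(-2841.8) = 2841.8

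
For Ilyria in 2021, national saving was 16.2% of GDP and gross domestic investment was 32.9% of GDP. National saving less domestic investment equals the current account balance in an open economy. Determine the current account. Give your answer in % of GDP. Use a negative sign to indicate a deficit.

-16.7

CA = S - I = 16.2 - 32.9 = -16.7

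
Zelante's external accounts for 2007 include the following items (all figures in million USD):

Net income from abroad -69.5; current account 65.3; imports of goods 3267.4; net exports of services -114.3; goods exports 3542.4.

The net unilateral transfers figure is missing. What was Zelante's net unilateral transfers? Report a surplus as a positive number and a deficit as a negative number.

Current account = goods balance + services balance + net primary income + net secondary income
Sum of the known components = 91.2
Net unilateral transfers = CA - (known components) = 65.3 - 91.2 = -25.9

-25.9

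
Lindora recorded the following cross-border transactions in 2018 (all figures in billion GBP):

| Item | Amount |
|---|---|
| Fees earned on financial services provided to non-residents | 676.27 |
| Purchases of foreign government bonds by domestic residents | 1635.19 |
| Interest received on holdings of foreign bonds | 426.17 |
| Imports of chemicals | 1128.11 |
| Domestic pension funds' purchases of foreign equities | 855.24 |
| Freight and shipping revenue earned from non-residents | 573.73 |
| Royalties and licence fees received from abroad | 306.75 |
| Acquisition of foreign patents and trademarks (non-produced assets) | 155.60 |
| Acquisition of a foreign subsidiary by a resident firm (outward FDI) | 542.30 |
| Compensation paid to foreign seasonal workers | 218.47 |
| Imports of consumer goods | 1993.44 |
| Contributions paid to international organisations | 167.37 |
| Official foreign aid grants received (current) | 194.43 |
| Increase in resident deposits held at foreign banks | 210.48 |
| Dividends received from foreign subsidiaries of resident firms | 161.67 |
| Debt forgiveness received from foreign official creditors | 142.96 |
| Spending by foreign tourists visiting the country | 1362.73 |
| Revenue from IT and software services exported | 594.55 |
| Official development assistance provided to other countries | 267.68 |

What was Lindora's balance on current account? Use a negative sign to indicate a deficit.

521.23

Goods: -1993.44 - 1128.11 = -3121.55
Services: 676.27 + 594.55 + 306.75 + 573.73 + 1362.73 = 3514.03
Primary income: 161.67 - 218.47 + 426.17 = 369.37
Secondary income: 194.43 - 267.68 - 167.37 = -240.62
Current account = (-3121.55) + 3514.03 + 369.37 + (-240.62) = 521.23
(Excluded from the current account — financial account: purchases of foreign government bonds by domestic residents 1635.19, domestic pension funds' purchases of foreign equities 855.24, acquisition of a foreign subsidiary by a resident firm (outward FDI) 542.30, increase in resident deposits held at foreign banks 210.48; capital account: acquisition of foreign patents and trademarks (non-produced assets) 155.60, debt forgiveness received from foreign official creditors 142.96.)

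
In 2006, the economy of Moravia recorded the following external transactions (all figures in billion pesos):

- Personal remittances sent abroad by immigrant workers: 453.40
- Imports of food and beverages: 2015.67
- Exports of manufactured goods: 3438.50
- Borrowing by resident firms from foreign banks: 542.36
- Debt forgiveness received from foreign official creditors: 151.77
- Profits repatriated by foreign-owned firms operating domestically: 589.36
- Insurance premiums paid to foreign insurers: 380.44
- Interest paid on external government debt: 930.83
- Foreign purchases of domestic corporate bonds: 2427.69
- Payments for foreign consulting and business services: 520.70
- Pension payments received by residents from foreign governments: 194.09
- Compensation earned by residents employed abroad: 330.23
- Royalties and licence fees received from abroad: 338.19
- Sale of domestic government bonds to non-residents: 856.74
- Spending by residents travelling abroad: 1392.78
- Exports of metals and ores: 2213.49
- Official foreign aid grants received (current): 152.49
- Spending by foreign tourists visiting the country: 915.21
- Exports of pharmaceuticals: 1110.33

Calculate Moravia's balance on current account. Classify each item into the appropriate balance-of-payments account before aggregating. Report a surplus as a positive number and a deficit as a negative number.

2409.35

Goods: 2213.49 + 3438.50 + 1110.33 - 2015.67 = 4746.65
Services: -380.44 - 1392.78 + 338.19 - 520.70 + 915.21 = -1040.52
Primary income: -589.36 - 930.83 + 330.23 = -1189.96
Secondary income: 194.09 - 453.40 + 152.49 = -106.82
Current account = 4746.65 + (-1040.52) + (-1189.96) + (-106.82) = 2409.35
(Excluded from the current account — financial account: borrowing by resident firms from foreign banks 542.36, foreign purchases of domestic corporate bonds 2427.69, sale of domestic government bonds to non-residents 856.74; capital account: debt forgiveness received from foreign official creditors 151.77.)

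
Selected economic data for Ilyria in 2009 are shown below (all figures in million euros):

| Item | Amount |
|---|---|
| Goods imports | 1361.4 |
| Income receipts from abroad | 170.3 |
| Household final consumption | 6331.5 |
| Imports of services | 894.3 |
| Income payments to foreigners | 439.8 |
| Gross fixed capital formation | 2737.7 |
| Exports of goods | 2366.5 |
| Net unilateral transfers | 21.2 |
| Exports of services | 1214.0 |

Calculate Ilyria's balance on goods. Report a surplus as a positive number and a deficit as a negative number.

1005.1

Goods balance = 2366.5 - 1361.4 = 1005.1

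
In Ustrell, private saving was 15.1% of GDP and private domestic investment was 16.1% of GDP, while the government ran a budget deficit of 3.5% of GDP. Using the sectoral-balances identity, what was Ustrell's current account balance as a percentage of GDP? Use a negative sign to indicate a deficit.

-4.5

By the sectoral-balances identity, CA = (S_private - I) + (T - G).
Private balance = 15.1 - 16.1 = -1.0
Government balance (T - G) = -3.5
CA = -1.0 + (-3.5) = -4.5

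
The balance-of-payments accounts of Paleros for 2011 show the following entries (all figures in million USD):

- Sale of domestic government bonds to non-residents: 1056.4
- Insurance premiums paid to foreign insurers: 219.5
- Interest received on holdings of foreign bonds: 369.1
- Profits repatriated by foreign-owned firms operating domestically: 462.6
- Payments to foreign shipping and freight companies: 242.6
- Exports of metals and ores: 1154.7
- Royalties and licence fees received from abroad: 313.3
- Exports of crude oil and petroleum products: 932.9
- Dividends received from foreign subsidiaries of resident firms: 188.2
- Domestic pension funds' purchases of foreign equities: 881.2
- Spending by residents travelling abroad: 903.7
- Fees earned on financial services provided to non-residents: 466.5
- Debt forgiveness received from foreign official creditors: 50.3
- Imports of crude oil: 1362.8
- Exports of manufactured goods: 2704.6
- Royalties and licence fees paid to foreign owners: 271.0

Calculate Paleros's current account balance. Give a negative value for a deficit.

Goods: -1362.8 + 1154.7 + 2704.6 + 932.9 = 3429.4
Services: -242.6 - 219.5 + 466.5 - 271.0 + 313.3 - 903.7 = -857.0
Primary income: 369.1 + 188.2 - 462.6 = 94.7
Current account = 3429.4 + (-857.0) + 94.7 = 2667.1
(Excluded from the current account — financial account: sale of domestic government bonds to non-residents 1056.4, domestic pension funds' purchases of foreign equities 881.2; capital account: debt forgiveness received from foreign official creditors 50.3.)

2667.1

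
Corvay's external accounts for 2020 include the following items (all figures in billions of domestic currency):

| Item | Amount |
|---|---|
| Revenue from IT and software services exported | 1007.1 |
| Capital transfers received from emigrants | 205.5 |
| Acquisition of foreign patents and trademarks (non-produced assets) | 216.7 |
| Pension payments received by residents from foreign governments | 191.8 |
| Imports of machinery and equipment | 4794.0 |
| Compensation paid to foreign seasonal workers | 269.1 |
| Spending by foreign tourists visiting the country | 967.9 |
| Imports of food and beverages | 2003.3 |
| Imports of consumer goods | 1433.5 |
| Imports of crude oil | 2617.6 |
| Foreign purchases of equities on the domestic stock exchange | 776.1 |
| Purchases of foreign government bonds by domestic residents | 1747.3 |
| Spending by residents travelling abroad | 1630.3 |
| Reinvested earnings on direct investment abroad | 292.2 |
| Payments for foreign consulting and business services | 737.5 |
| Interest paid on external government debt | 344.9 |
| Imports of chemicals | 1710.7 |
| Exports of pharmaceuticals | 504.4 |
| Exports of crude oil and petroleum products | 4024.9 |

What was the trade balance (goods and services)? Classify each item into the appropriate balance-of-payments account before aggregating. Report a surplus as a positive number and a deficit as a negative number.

Goods: -4794.0 - 2003.3 - 2617.6 + 4024.9 - 1710.7 + 504.4 - 1433.5 = -8029.8
Services: 967.9 + 1007.1 - 737.5 - 1630.3 = -392.8
Trade balance = -8029.8 + (-392.8) = -8422.6
(Excluded from the trade balance — capital account: capital transfers received from emigrants 205.5, acquisition of foreign patents and trademarks (non-produced assets) 216.7; secondary income: pension payments received by residents from foreign governments 191.8; primary income: compensation paid to foreign seasonal workers 269.1, reinvested earnings on direct investment abroad 292.2, interest paid on external government debt 344.9; financial account: foreign purchases of equities on the domestic stock exchange 776.1, purchases of foreign government bonds by domestic residents 1747.3.)

-8422.6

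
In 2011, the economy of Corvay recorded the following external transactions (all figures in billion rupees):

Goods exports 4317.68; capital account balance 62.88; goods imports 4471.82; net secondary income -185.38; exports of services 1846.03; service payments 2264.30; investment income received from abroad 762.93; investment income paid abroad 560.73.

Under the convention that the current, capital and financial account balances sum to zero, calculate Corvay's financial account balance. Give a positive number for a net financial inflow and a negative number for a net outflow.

492.71

Goods balance = 4317.68 - 4471.82 = -154.14
Services balance = 1846.03 - 2264.30 = -418.27
Trade balance (goods + services) = -154.14 + (-418.27) = -572.41
Net primary income = 762.93 - 560.73 = 202.20
Net secondary income = -185.38
Current account = -572.41 + 202.20 + (-185.38) = -555.59
Financial account = -(-555.59 + 62.88) = 492.71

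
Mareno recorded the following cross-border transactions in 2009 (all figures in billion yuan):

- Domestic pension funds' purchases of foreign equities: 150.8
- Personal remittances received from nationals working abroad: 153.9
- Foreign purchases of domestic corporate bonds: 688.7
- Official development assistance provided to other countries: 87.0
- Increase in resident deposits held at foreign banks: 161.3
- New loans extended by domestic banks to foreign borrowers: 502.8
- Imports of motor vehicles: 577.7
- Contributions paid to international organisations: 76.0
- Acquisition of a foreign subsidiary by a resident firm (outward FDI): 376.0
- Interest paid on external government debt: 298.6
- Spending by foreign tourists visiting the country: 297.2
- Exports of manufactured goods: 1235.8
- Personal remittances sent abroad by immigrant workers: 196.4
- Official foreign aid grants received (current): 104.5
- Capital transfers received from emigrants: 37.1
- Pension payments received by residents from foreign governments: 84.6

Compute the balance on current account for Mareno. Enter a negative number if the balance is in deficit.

Goods: -577.7 + 1235.8 = 658.1
Services: 297.2
Primary income: -298.6
Secondary income: -76.0 - 87.0 - 196.4 + 84.6 + 104.5 + 153.9 = -16.4
Current account = 658.1 + 297.2 + (-298.6) + (-16.4) = 640.3
(Excluded from the current account — financial account: domestic pension funds' purchases of foreign equities 150.8, foreign purchases of domestic corporate bonds 688.7, increase in resident deposits held at foreign banks 161.3, new loans extended by domestic banks to foreign borrowers 502.8, acquisition of a foreign subsidiary by a resident firm (outward FDI) 376.0; capital account: capital transfers received from emigrants 37.1.)

640.3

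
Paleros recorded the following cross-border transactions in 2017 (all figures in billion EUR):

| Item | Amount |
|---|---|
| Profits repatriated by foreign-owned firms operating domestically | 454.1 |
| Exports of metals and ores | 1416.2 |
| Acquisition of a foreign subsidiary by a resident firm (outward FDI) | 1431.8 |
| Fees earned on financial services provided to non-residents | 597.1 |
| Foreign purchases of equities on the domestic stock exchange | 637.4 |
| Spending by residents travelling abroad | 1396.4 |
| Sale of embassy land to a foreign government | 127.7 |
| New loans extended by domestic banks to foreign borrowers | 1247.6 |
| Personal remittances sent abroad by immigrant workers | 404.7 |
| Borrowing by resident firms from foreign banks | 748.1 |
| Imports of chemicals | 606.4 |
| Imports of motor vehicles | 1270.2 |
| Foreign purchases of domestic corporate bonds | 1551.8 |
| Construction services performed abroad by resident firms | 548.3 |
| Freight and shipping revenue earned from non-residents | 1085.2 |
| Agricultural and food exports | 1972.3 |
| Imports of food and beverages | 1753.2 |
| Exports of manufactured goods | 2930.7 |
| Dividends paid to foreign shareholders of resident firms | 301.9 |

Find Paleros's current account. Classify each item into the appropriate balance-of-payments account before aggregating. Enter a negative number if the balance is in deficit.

Goods: -1270.2 - 606.4 + 1972.3 + 1416.2 + 2930.7 - 1753.2 = 2689.4
Services: 548.3 + 1085.2 + 597.1 - 1396.4 = 834.2
Primary income: -454.1 - 301.9 = -756.0
Secondary income: -404.7
Current account = 2689.4 + 834.2 + (-756.0) + (-404.7) = 2362.9
(Excluded from the current account — financial account: acquisition of a foreign subsidiary by a resident firm (outward FDI) 1431.8, foreign purchases of equities on the domestic stock exchange 637.4, new loans extended by domestic banks to foreign borrowers 1247.6, borrowing by resident firms from foreign banks 748.1, foreign purchases of domestic corporate bonds 1551.8; capital account: sale of embassy land to a foreign government 127.7.)

2362.9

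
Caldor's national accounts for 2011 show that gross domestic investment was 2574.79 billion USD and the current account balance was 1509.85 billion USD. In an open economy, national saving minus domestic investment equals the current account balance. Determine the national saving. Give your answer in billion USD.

4084.64

S = I + CA = 2574.79 + 1509.85 = 4084.64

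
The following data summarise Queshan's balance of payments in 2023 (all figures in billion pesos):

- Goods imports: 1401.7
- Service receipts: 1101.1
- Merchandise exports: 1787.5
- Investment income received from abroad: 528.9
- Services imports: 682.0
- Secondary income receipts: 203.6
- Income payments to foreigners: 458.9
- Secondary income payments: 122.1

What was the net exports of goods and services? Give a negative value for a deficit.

804.9

Goods balance = 1787.5 - 1401.7 = 385.8
Services balance = 1101.1 - 682.0 = 419.1
Trade balance (goods + services) = 385.8 + 419.1 = 804.9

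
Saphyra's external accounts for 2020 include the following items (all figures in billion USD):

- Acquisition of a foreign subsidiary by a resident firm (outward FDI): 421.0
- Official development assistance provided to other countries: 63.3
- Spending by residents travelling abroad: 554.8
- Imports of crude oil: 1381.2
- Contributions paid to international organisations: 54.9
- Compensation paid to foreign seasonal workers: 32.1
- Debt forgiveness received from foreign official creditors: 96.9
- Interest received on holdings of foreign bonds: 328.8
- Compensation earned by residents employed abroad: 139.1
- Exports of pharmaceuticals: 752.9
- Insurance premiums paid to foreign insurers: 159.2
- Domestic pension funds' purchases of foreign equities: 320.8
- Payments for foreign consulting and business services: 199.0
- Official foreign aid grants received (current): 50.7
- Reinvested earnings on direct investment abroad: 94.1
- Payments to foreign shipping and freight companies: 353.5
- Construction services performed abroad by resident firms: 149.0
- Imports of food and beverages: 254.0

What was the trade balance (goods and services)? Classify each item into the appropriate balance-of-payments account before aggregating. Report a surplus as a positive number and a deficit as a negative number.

Goods: -254.0 - 1381.2 + 752.9 = -882.3
Services: -159.2 - 199.0 - 353.5 + 149.0 - 554.8 = -1117.5
Trade balance = -882.3 + (-1117.5) = -1999.8
(Excluded from the trade balance — financial account: acquisition of a foreign subsidiary by a resident firm (outward FDI) 421.0, domestic pension funds' purchases of foreign equities 320.8; secondary income: official development assistance provided to other countries 63.3, contributions paid to international organisations 54.9, official foreign aid grants received (current) 50.7; primary income: compensation paid to foreign seasonal workers 32.1, interest received on holdings of foreign bonds 328.8, compensation earned by residents employed abroad 139.1, reinvested earnings on direct investment abroad 94.1; capital account: debt forgiveness received from foreign official creditors 96.9.)

-1999.8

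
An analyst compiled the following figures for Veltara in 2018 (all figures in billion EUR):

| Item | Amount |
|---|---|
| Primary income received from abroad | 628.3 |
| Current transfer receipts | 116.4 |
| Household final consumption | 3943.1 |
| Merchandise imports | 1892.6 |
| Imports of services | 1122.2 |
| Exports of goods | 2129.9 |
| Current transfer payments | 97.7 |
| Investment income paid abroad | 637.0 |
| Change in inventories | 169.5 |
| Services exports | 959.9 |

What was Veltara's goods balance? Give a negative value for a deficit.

237.3

Goods balance = 2129.9 - 1892.6 = 237.3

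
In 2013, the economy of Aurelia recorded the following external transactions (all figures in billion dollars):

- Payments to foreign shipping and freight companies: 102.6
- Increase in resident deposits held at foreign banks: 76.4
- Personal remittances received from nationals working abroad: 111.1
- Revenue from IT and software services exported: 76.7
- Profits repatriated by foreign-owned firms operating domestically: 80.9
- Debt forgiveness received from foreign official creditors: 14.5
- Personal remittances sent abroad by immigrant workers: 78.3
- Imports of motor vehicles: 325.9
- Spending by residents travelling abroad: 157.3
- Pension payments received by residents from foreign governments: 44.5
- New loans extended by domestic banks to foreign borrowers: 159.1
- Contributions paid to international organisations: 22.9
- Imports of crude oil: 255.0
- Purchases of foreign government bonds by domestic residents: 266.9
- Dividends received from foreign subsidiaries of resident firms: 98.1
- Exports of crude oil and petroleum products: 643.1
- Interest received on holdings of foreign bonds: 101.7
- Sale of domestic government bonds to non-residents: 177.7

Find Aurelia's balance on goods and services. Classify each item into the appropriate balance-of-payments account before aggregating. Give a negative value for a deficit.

Goods: 643.1 - 325.9 - 255.0 = 62.2
Services: -102.6 - 157.3 + 76.7 = -183.2
Trade balance = 62.2 + (-183.2) = -121.0
(Excluded from the trade balance — financial account: increase in resident deposits held at foreign banks 76.4, new loans extended by domestic banks to foreign borrowers 159.1, purchases of foreign government bonds by domestic residents 266.9, sale of domestic government bonds to non-residents 177.7; secondary income: personal remittances received from nationals working abroad 111.1, personal remittances sent abroad by immigrant workers 78.3, pension payments received by residents from foreign governments 44.5, contributions paid to international organisations 22.9; primary income: profits repatriated by foreign-owned firms operating domestically 80.9, dividends received from foreign subsidiaries of resident firms 98.1, interest received on holdings of foreign bonds 101.7; capital account: debt forgiveness received from foreign official creditors 14.5.)

-121.0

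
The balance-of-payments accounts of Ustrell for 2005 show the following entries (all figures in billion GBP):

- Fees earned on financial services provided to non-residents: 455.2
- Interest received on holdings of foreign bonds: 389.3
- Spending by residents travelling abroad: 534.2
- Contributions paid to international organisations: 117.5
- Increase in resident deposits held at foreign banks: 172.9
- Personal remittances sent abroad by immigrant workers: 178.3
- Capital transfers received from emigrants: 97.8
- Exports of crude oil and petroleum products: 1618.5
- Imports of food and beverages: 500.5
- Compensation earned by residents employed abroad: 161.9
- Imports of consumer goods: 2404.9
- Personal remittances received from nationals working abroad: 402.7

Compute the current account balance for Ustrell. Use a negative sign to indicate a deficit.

Goods: -500.5 + 1618.5 - 2404.9 = -1286.9
Services: 455.2 - 534.2 = -79.0
Primary income: 161.9 + 389.3 = 551.2
Secondary income: 402.7 - 117.5 - 178.3 = 106.9
Current account = (-1286.9) + (-79.0) + 551.2 + 106.9 = -707.8
(Excluded from the current account — financial account: increase in resident deposits held at foreign banks 172.9; capital account: capital transfers received from emigrants 97.8.)

-707.8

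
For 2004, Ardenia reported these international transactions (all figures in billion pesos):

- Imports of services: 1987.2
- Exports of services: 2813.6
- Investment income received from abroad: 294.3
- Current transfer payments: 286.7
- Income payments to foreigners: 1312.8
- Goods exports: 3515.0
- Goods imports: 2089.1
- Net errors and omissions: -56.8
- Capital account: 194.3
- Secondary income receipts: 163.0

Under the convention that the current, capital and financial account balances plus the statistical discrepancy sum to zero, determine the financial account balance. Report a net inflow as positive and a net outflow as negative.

-1247.6

Goods balance = 3515.0 - 2089.1 = 1425.9
Services balance = 2813.6 - 1987.2 = 826.4
Trade balance (goods + services) = 1425.9 + 826.4 = 2252.3
Net primary income = 294.3 - 1312.8 = -1018.5
Net secondary income = 163.0 - 286.7 = -123.7
Current account = 2252.3 + (-1018.5) + (-123.7) = 1110.1
Financial account = -(1110.1 + 194.3 + (-56.8)) = -1247.6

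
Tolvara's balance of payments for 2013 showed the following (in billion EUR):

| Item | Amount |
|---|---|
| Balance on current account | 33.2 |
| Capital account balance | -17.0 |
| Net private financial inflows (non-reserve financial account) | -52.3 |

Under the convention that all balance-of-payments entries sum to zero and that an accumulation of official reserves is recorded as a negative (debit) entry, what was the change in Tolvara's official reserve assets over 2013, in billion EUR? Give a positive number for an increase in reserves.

-36.1

Official reserve transactions balance = -(33.2 + (-17.0) + (-52.3)) = 36.1
An accumulation of reserves is recorded as a debit (negative entry), so the change in the stock of reserves is the negative of that balance.
Change in official reserves = -(36.1) = -36.1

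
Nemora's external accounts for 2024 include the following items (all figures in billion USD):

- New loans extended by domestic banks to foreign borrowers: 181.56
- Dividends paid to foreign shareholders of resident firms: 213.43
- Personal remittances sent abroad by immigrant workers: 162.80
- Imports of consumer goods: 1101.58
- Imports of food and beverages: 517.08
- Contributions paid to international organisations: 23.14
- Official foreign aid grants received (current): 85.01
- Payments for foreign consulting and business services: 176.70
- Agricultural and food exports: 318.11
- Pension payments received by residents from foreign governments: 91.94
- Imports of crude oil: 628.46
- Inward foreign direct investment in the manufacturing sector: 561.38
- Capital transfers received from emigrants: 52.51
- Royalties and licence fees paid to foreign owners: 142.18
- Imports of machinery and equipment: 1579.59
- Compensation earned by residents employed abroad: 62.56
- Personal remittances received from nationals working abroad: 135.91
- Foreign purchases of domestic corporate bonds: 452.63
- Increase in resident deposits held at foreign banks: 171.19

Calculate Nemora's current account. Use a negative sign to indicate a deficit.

-3851.43

Goods: -1101.58 + 318.11 - 628.46 - 517.08 - 1579.59 = -3508.60
Services: -142.18 - 176.70 = -318.88
Primary income: -213.43 + 62.56 = -150.87
Secondary income: 85.01 - 162.80 + 135.91 - 23.14 + 91.94 = 126.92
Current account = (-3508.60) + (-318.88) + (-150.87) + 126.92 = -3851.43
(Excluded from the current account — financial account: new loans extended by domestic banks to foreign borrowers 181.56, inward foreign direct investment in the manufacturing sector 561.38, foreign purchases of domestic corporate bonds 452.63, increase in resident deposits held at foreign banks 171.19; capital account: capital transfers received from emigrants 52.51.)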